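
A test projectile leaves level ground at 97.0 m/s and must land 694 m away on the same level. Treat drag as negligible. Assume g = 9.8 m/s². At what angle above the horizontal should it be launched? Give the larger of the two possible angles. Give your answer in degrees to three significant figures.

66.9°

From R = (v₀²/g) sin 2θ: sin 2θ = 9.80 × 694 / 9409.0 = 0.7228.
2θ = 46.29° or 180° − 46.29° = 133.7°, so θ = 23.14° or 66.86°.
The larger angle is 66.86°.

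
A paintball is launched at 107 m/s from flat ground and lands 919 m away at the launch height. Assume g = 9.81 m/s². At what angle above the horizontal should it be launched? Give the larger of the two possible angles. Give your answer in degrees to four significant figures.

64.03°

Level-ground range R = v₀² sin(2θ)/g ⇒ sin(2θ) = gR/v₀² = 9.81 × 919 / 107² = 0.7874.
2θ = 51.95° or 180° − 51.95° = 128.1°, so θ = 25.97° or 64.03°.
The larger angle is 64.03°.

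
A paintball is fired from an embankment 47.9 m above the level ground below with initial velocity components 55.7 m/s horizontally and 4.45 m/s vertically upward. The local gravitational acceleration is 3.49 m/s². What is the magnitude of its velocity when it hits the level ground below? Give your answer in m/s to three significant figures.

With up positive and y = 0 at the ground: y(t) = 47.9 + (4.450) t − 1.745 t². Setting y = 0 and taking the positive root: t = [4.450 + √(4.450² + 2·3.49·47.9)] / 3.49 = (4.450 + 18.82) / 3.49 = 6.667 s.
Vertical velocity at impact: v_y = v_y0 − g t = 4.450 − 3.49 × 6.667 = −18.82 m/s.
Speed: |v| = √(vₓ² + v_y²) = √(55.70² + 18.82²) = 58.79 m/s.

58.8 m/s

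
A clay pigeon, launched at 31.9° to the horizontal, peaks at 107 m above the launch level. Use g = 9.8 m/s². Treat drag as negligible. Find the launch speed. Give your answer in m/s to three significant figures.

86.7 m/s

At the peak v_y = 0, so v_y0 = √(2gH) = √(2 × 9.80 × 107) = 45.80 m/s.
v_y0 = v₀ sin θ ⇒ v₀ = 45.80 / sin 31.9° = 86.66 m/s.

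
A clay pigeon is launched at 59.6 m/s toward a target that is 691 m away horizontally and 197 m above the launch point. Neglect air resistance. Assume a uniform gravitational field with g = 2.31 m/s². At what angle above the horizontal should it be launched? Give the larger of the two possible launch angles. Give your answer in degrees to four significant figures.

Trajectory: y = x tanθ − g x² (1 + tan²θ)/(2v₀²). With x = 691, y = 197, v₀ = 59.6, g = 2.31:
155.3 tan²θ − 691 tanθ + (352.3) = 0.
tanθ = [691 ± √(691² − 4 × 155.3 × (352.3))] / (2 × 155.3) = (691 ± 508.6) / 310.5, giving tanθ = 0.5873 or 3.863.
θ = 30.42° or 75.49°; the larger is 75.49°.

75.49°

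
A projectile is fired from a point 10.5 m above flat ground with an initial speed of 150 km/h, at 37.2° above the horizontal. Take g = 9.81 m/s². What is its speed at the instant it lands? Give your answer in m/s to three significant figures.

Convert: 150 km/h = 150/3.6 = 41.67 m/s.
Components: vₓ = 41.67 cos 37.2° = 33.19 m/s, v_y0 = 41.67 sin 37.2° = 25.19 m/s.
The projectile lands when y = 10.5 + (25.19) t − ½·9.81·t² = 0. Positive root: t = (25.19 + √(25.19² + 2·9.81·10.5)) / 9.81 = (25.19 + 28.99) / 9.81 = 5.523 s.
Vertical velocity at impact: v_y = v_y0 − g t = 25.19 − 9.81 × 5.523 = −28.99 m/s.
Speed: |v| = √(vₓ² + v_y²) = √(33.19² + 28.99²) = 44.07 m/s.

44.1 m/s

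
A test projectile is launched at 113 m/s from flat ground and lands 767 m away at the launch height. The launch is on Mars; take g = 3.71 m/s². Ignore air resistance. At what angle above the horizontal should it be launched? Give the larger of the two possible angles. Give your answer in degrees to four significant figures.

Level-ground range R = v₀² sin(2θ)/g ⇒ sin(2θ) = gR/v₀² = 3.71 × 767 / 113² = 0.2228.
2θ = 12.88° or 180° − 12.88° = 167.1°, so θ = 6.438° or 83.56°.
The larger angle is 83.56°.

83.56°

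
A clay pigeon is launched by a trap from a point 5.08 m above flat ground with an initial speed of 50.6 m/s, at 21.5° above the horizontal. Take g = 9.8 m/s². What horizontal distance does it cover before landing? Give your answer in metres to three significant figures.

190 m

Components: vₓ = 50.60 cos 21.5° = 47.08 m/s, v_y0 = 50.60 sin 21.5° = 18.54 m/s.
With up positive and y = 0 at the ground: y(t) = 5.08 + (18.54) t − 4.900 t². Setting y = 0 and taking the positive root: t = [18.54 + √(18.54² + 2·9.80·5.08)] / 9.80 = (18.54 + 21.06) / 9.80 = 4.041 s.
Horizontal distance: R = vₓ t = 47.08 × 4.041 = 190.3 m.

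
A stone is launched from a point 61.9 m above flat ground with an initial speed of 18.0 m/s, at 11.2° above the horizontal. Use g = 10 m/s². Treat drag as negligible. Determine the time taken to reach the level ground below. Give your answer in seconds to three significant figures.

Horizontal component vₓ = 18.00 cos 11.2° = 17.66 m/s; vertical v_y0 = 18.00 sin 11.2° = 3.496 m/s.
The projectile lands when y = 61.9 + (3.496) t − ½·10.0·t² = 0. Positive root: t = (3.496 + √(3.496² + 2·10.0·61.9)) / 10.0 = (3.496 + 35.36) / 10.0 = 3.885 s.

3.89 s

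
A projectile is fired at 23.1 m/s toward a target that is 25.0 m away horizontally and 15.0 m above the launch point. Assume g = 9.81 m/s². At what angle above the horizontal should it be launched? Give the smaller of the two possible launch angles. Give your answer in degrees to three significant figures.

48.1°

Trajectory: y = x tanθ − g x² (1 + tan²θ)/(2v₀²). With x = 25.0, y = 15.0, v₀ = 23.1, g = 9.81:
5.745 tan²θ − 25.0 tanθ + (20.75) = 0.
tanθ = [25.0 ± √(25.0² − 4 × 5.745 × (20.75))] / (2 × 5.745) = (25.0 ± 12.18) / 11.49, giving tanθ = 1.116 or 3.236.
θ = 48.14° or 72.83°; the smaller is 48.14°.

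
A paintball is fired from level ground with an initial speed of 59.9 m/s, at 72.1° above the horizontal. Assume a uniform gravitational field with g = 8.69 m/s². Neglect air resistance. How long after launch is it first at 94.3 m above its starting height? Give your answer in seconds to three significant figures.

1.94 s

Components: vₓ = 59.90 cos 72.1° = 18.41 m/s, v_y0 = 59.90 sin 72.1° = 57.00 m/s.
Require v_y0 t − ½ g t² = 94.3, i.e. 4.345 t² − 57.00 t + 94.3 = 0.
Quadratic formula: t = (57.00 ± √1610.1) / 8.69 = (57.00 ± 40.13) / 8.69 → t = 1.942 s or 11.18 s.
The first (ascending) time is 1.942 s.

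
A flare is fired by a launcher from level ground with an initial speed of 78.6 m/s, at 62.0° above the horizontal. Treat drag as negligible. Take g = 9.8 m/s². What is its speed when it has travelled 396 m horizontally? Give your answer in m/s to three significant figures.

Resolve: vₓ = 78.60 cos 62.0° = 36.90 m/s and v_y0 = 78.60 sin 62.0° = 69.40 m/s.
Time to reach x = 396 m: t = x/vₓ = 396/36.90 = 10.73 s.
Vertical velocity there: v_y = v_y0 − g t = 69.40 − 9.80 × 10.73 = −35.77 m/s.
Speed: √(vₓ² + v_y²) = √(36.90² + 35.77²) = 51.39 m/s.

51.4 m/s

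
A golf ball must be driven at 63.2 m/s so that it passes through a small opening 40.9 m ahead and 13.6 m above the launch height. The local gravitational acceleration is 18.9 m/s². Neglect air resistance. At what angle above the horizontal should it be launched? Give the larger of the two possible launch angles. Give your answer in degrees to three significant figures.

84.2°

Trajectory: y = x tanθ − g x² (1 + tan²θ)/(2v₀²). With x = 40.9, y = 13.6, v₀ = 63.2, g = 18.9:
3.958 tan²θ − 40.9 tanθ + (17.56) = 0.
tanθ = [40.9 ± √(40.9² − 4 × 3.958 × (17.56))] / (2 × 3.958) = (40.9 ± 37.35) / 7.915, giving tanθ = 0.4488 or 9.885.
θ = 24.17° or 84.22°; the larger is 84.22°.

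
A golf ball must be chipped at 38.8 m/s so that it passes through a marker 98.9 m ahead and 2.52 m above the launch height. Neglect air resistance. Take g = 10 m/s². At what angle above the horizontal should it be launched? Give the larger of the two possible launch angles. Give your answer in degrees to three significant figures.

Trajectory: y = x tanθ − g x² (1 + tan²θ)/(2v₀²). With x = 98.9, y = 2.52, v₀ = 38.8, g = 10.0:
32.49 tan²θ − 98.9 tanθ + (35.01) = 0.
tanθ = [98.9 ± √(98.9² − 4 × 32.49 × (35.01))] / (2 × 32.49) = (98.9 ± 72.33) / 64.97, giving tanθ = 0.4089 or 2.636.
θ = 22.24° or 69.22°; the larger is 69.22°.

69.2°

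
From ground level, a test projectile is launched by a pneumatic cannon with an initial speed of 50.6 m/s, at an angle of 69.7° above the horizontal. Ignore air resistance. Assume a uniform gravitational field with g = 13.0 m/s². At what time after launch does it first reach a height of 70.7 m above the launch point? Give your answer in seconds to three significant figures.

Components: vₓ = 50.60 cos 69.7° = 17.55 m/s, v_y0 = 50.60 sin 69.7° = 47.46 m/s.
Require v_y0 t − ½ g t² = 70.7, i.e. 6.500 t² − 47.46 t + 70.7 = 0.
Quadratic formula: t = (47.46 ± √413.98) / 13.0 = (47.46 ± 20.35) / 13.0 → t = 2.085 s or 5.216 s.
The first (ascending) time is 2.085 s.

2.09 s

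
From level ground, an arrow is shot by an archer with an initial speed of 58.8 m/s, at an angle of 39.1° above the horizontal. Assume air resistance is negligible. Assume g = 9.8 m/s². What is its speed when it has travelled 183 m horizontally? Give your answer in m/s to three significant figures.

45.7 m/s

vₓ = 58.80 cos 39.1° = 45.63 m/s; v_y0 = 58.80 sin 39.1° = 37.08 m/s.
x = vₓ t ⇒ t = 183/45.63 = 4.010 s.
Vertical velocity there: v_y = v_y0 − g t = 37.08 − 9.80 × 4.010 = −2.218 m/s.
Speed: √(vₓ² + v_y²) = √(45.63² + 2.218²) = 45.69 m/s.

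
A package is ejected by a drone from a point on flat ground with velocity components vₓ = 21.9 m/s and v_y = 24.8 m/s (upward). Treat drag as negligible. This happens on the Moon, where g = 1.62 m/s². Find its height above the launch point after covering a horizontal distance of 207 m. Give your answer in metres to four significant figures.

x = vₓ t ⇒ t = 207/21.90 = 9.452 s.
Height: y = v_y0 t − ½ g t² = 24.80 × 9.452 − 0.8100 × 9.452² = 234.4 − 72.37 = 162.0 m.

162.0 m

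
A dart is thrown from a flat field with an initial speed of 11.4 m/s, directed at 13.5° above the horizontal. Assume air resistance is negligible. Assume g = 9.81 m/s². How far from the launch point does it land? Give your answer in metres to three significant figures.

6.01 m

Horizontal component vₓ = 11.40 cos 13.5° = 11.09 m/s; vertical v_y0 = 11.40 sin 13.5° = 2.661 m/s.
Time aloft: T = 2 v_y0 / g = 2 × 2.661 / 9.81 = 0.5426 s.
Range: R = vₓ T = 11.09 × 0.5426 = 6.014 m.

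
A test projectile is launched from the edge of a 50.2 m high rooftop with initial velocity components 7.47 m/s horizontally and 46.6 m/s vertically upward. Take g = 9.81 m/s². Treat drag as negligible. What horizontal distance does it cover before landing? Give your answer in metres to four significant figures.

78.27 m

With up positive and y = 0 at the ground: y(t) = 50.2 + (46.60) t − 4.905 t². Setting y = 0 and taking the positive root: t = [46.60 + √(46.60² + 2·9.81·50.2)] / 9.81 = (46.60 + 56.18) / 9.81 = 10.48 s.
Horizontal distance: R = vₓ t = 7.470 × 10.48 = 78.27 m.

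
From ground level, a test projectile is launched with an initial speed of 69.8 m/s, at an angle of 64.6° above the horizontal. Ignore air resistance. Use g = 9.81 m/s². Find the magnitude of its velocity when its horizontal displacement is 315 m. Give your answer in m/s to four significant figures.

50.09 m/s

Horizontal component vₓ = 69.80 cos 64.6° = 29.94 m/s; vertical v_y0 = 69.80 sin 64.6° = 63.05 m/s.
At x = 315 m, t = x/vₓ = 315/29.94 = 10.52 s.
Vertical velocity there: v_y = v_y0 − g t = 63.05 − 9.81 × 10.52 = −40.16 m/s.
Speed: √(vₓ² + v_y²) = √(29.94² + 40.16²) = 50.09 m/s.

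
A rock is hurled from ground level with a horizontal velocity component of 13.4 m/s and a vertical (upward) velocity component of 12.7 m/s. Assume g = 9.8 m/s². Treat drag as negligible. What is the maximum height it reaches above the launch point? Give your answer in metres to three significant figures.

Peak height H = v_y0² / (2g) = 161.29 / 19.60 = 8.229 m.

8.23 m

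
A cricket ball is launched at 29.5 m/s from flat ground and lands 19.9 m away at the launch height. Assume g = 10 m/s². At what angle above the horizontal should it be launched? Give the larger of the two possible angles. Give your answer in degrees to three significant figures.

From R = (v₀²/g) sin 2θ: sin 2θ = 10.0 × 19.9 / 870.25 = 0.2287.
2θ = 13.22° or 180° − 13.22° = 166.8°, so θ = 6.609° or 83.39°.
The larger angle is 83.39°.

83.4°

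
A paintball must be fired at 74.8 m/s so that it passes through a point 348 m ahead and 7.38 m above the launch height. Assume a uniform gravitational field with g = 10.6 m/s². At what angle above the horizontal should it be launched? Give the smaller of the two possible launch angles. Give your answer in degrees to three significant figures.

22.0°

Trajectory: y = x tanθ − g x² (1 + tan²θ)/(2v₀²). With x = 348, y = 7.38, v₀ = 74.8, g = 10.6:
114.7 tan²θ − 348 tanθ + (122.1) = 0.
tanθ = [348 ± √(348² − 4 × 114.7 × (122.1))] / (2 × 114.7) = (348 ± 255.1) / 229.4, giving tanθ = 0.4049 or 2.629.
θ = 22.04° or 69.17°; the smaller is 22.04°.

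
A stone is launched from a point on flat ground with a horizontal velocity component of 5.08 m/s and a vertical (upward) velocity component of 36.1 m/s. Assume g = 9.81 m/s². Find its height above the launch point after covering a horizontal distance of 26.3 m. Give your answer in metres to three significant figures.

x = vₓ t ⇒ t = 26.3/5.080 = 5.177 s.
Height: y = v_y0 t − ½ g t² = 36.10 × 5.177 − 4.905 × 5.177² = 186.9 − 131.5 = 55.43 m.

55.4 m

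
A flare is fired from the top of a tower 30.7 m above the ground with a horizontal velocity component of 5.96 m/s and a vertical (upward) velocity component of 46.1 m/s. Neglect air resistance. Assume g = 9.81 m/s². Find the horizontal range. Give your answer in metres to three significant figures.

Vertical motion (up positive, ground at y = 0): 4.905 t² − (46.10) t − 30.7 = 0, so t = (46.10 + √(46.10² + 2·9.81·30.7)) / 9.81 = (46.10 + 52.23) / 9.81 = 10.02 s.
Horizontal distance: R = vₓ t = 5.960 × 10.02 = 59.74 m.

59.7 m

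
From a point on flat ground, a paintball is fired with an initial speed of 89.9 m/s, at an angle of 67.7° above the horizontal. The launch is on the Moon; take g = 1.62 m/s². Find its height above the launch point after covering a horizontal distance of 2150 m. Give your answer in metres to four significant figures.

Resolve: vₓ = 89.90 cos 67.7° = 34.11 m/s and v_y0 = 89.90 sin 67.7° = 83.18 m/s.
x = vₓ t ⇒ t = 2150/34.11 = 63.03 s.
Height: y = v_y0 t − ½ g t² = 83.18 × 63.03 − 0.8100 × 63.03² = 5242 − 3218 = 2025 m.

2025 m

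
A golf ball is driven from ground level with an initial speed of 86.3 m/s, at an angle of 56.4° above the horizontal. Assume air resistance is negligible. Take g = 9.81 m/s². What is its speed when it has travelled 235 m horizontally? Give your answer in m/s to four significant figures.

53.27 m/s

Horizontal component vₓ = 86.30 cos 56.4° = 47.76 m/s; vertical v_y0 = 86.30 sin 56.4° = 71.88 m/s.
x = vₓ t ⇒ t = 235/47.76 = 4.921 s.
Vertical velocity there: v_y = v_y0 − g t = 71.88 − 9.81 × 4.921 = 23.61 m/s.
Speed: √(vₓ² + v_y²) = √(47.76² + 23.61²) = 53.27 m/s.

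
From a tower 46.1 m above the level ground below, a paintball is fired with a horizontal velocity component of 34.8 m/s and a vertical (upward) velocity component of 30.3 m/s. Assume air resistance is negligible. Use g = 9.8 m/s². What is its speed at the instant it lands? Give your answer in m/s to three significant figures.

With up positive and y = 0 at the ground: y(t) = 46.1 + (30.30) t − 4.900 t². Setting y = 0 and taking the positive root: t = [30.30 + √(30.30² + 2·9.80·46.1)] / 9.80 = (30.30 + 42.68) / 9.80 = 7.447 s.
Vertical velocity at impact: v_y = v_y0 − g t = 30.30 − 9.80 × 7.447 = −42.68 m/s.
Speed: |v| = √(vₓ² + v_y²) = √(34.80² + 42.68²) = 55.07 m/s.

55.1 m/s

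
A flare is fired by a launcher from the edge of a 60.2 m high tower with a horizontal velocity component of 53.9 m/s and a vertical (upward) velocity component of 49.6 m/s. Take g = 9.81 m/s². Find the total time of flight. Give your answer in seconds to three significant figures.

11.2 s

Vertical motion (up positive, ground at y = 0): 4.905 t² − (49.60) t − 60.2 = 0, so t = (49.60 + √(49.60² + 2·9.81·60.2)) / 9.81 = (49.60 + 60.34) / 9.81 = 11.21 s.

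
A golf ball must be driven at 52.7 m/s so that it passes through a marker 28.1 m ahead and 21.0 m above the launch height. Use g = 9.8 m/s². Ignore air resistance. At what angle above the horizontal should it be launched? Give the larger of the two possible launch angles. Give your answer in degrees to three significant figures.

Trajectory: y = x tanθ − g x² (1 + tan²θ)/(2v₀²). With x = 28.1, y = 21.0, v₀ = 52.7, g = 9.80:
1.393 tan²θ − 28.1 tanθ + (22.39) = 0.
tanθ = [28.1 ± √(28.1² − 4 × 1.393 × (22.39))] / (2 × 1.393) = (28.1 ± 25.78) / 2.786, giving tanθ = 0.8312 or 19.34.
θ = 39.73° or 87.04°; the larger is 87.04°.

87.0°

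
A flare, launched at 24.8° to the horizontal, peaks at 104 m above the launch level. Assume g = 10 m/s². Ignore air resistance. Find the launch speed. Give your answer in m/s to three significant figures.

At the peak v_y = 0, so v_y0 = √(2gH) = √(2 × 10.0 × 104) = 45.61 m/s.
v_y0 = v₀ sin θ ⇒ v₀ = 45.61 / sin 24.8° = 108.7 m/s.

109 m/s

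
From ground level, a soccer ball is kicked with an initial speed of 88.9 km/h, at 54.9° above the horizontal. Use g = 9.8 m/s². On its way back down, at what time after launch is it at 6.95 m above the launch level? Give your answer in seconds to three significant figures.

Convert: 88.9 km/h = 88.9/3.6 = 24.69 m/s.
Components: vₓ = 24.69 cos 54.9° = 14.20 m/s, v_y0 = 24.69 sin 54.9° = 20.20 m/s.
Require v_y0 t − ½ g t² = 6.95, i.e. 4.900 t² − 20.20 t + 6.95 = 0.
t = [20.20 ± √(20.20² − 2·9.80·6.95)] / 9.80 = (20.20 ± 16.49) / 9.80, so t = 0.3788 s or t = 3.744 s.
The descending-branch root is 3.744 s.

3.74 s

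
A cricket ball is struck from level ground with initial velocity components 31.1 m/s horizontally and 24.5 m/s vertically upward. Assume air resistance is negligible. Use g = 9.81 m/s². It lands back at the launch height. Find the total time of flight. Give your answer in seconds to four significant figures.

Landing at launch height ⇒ T = 2 v_y0 / g = 2 × 24.50 / 9.81 = 4.995 s.

4.995 s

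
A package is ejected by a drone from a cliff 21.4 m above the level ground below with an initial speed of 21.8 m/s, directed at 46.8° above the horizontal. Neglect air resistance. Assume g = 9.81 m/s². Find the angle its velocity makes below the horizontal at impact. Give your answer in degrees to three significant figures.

Components: vₓ = 21.80 cos 46.8° = 14.92 m/s, v_y0 = 21.80 sin 46.8° = 15.89 m/s.
The projectile lands when y = 21.4 + (15.89) t − ½·9.81·t² = 0. Positive root: t = (15.89 + √(15.89² + 2·9.81·21.4)) / 9.81 = (15.89 + 25.93) / 9.81 = 4.263 s.
At impact: v_y = v_y0 − g t = −25.93 m/s; vₓ = 14.92 m/s.
Angle below horizontal: arctan(|v_y|/vₓ) = arctan(25.93/14.92) = 60.08°.

60.1°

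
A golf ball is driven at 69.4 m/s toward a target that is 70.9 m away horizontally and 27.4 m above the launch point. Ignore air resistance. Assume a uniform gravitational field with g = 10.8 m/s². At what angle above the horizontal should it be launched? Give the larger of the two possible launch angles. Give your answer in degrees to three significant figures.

85.3°

Trajectory: y = x tanθ − g x² (1 + tan²θ)/(2v₀²). With x = 70.9, y = 27.4, v₀ = 69.4, g = 10.8:
5.636 tan²θ − 70.9 tanθ + (33.04) = 0.
tanθ = [70.9 ± √(70.9² − 4 × 5.636 × (33.04))] / (2 × 5.636) = (70.9 ± 65.44) / 11.27, giving tanθ = 0.4846 or 12.10.
θ = 25.86° or 85.27°; the larger is 85.27°.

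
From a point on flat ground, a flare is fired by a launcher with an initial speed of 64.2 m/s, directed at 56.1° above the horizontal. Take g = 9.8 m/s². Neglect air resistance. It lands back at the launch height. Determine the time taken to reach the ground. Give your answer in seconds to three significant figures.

10.9 s

Components: vₓ = 64.20 cos 56.1° = 35.81 m/s, v_y0 = 64.20 sin 56.1° = 53.29 m/s.
Landing at launch height ⇒ T = 2 v_y0 / g = 2 × 53.29 / 9.80 = 10.87 s.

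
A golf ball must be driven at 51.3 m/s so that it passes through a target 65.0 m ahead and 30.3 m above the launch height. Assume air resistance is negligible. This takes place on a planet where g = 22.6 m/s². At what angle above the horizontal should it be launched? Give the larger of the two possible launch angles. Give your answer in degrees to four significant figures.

68.40°

Trajectory: y = x tanθ − g x² (1 + tan²θ)/(2v₀²). With x = 65.0, y = 30.3, v₀ = 51.3, g = 22.6:
18.14 tan²θ − 65.0 tanθ + (48.44) = 0.
tanθ = [65.0 ± √(65.0² − 4 × 18.14 × (48.44))] / (2 × 18.14) = (65.0 ± 26.64) / 36.28, giving tanθ = 1.057 or 2.526.
θ = 46.59° or 68.40°; the larger is 68.40°.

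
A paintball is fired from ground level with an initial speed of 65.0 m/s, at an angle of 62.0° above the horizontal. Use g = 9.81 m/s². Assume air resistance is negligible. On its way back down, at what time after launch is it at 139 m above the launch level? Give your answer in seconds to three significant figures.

Resolve: vₓ = 65.00 cos 62.0° = 30.52 m/s and v_y0 = 65.00 sin 62.0° = 57.39 m/s.
Height y(t) = 57.39 t − 4.905 t² = 139 gives 4.905 t² − 57.39 t + 139 = 0.
t = [57.39 ± √(57.39² − 2·9.81·139)] / 9.81 = (57.39 ± 23.80) / 9.81, so t = 3.424 s or t = 8.277 s.
The descending-branch root is 8.277 s.

8.28 s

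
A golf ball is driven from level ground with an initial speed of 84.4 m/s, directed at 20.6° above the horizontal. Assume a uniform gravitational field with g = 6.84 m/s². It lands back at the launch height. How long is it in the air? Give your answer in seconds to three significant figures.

vₓ = 84.40 cos 20.6° = 79.00 m/s; v_y0 = 84.40 sin 20.6° = 29.70 m/s.
Landing at launch height ⇒ T = 2 v_y0 / g = 2 × 29.70 / 6.84 = 8.683 s.

8.68 s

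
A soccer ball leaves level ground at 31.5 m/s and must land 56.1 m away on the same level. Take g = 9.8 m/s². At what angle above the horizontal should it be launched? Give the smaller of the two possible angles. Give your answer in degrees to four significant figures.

From R = (v₀²/g) sin 2θ: sin 2θ = 9.80 × 56.1 / 992.25 = 0.5541.
2θ = 33.65° or 180° − 33.65° = 146.4°, so θ = 16.82° or 73.18°.
The smaller angle is 16.82°.

16.82°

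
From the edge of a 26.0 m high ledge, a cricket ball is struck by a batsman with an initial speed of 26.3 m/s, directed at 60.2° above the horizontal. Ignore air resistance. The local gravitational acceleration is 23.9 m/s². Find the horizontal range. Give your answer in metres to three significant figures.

35.4 m

Resolve: vₓ = 26.30 cos 60.2° = 13.07 m/s and v_y0 = 26.30 sin 60.2° = 22.82 m/s.
The projectile lands when y = 26.0 + (22.82) t − ½·23.9·t² = 0. Positive root: t = (22.82 + √(22.82² + 2·23.9·26.0)) / 23.9 = (22.82 + 42.00) / 23.9 = 2.712 s.
Horizontal distance: R = vₓ t = 13.07 × 2.712 = 35.45 m.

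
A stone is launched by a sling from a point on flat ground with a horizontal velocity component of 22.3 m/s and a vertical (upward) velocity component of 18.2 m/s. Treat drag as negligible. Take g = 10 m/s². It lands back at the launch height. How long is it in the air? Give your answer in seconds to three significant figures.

It returns to y = 0 when t = 2 v_y0 / g = 2(18.20)/10.0 = 3.640 s.

3.64 s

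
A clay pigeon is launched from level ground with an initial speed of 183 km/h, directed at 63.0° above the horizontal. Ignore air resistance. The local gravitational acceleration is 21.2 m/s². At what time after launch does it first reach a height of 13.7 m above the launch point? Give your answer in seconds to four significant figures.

Convert: 183 km/h = 183/3.6 = 50.83 m/s.
Components: vₓ = 50.83 cos 63.0° = 23.08 m/s, v_y0 = 50.83 sin 63.0° = 45.29 m/s.
Height y(t) = 45.29 t − 10.60 t² = 13.7 gives 10.60 t² − 45.29 t + 13.7 = 0.
t = [45.29 ± √(45.29² − 2·21.2·13.7)] / 21.2 = (45.29 ± 38.35) / 21.2, so t = 0.3276 s or t = 3.945 s.
The first (ascending) time is 0.3276 s.

0.3276 s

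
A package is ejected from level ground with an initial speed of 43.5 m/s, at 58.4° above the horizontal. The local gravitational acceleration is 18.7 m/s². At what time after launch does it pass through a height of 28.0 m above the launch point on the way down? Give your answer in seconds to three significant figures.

Horizontal component vₓ = 43.50 cos 58.4° = 22.79 m/s; vertical v_y0 = 43.50 sin 58.4° = 37.05 m/s.
Set y = v_y0 t − ½ g t² = 28.0: 9.350 t² − 37.05 t + 28.0 = 0.
Quadratic formula: t = (37.05 ± √325.51) / 18.7 = (37.05 ± 18.04) / 18.7 → t = 1.016 s or 2.946 s.
The descending-branch root is 2.946 s.

2.95 s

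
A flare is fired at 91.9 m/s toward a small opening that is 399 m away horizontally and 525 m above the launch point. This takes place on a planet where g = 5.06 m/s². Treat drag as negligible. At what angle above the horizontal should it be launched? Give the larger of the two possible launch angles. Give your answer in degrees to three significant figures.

Trajectory: y = x tanθ − g x² (1 + tan²θ)/(2v₀²). With x = 399, y = 525, v₀ = 91.9, g = 5.06:
47.69 tan²θ − 399 tanθ + (572.7) = 0.
tanθ = [399 ± √(399² − 4 × 47.69 × (572.7))] / (2 × 47.69) = (399 ± 223.5) / 95.38, giving tanθ = 1.840 or 6.526.
θ = 61.48° or 81.29°; the larger is 81.29°.

81.3°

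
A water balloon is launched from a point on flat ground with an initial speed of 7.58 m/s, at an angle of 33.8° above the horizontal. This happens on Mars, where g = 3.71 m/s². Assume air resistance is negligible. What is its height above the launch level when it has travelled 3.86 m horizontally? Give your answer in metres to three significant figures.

Horizontal component vₓ = 7.580 cos 33.8° = 6.299 m/s; vertical v_y0 = 7.580 sin 33.8° = 4.217 m/s.
x = vₓ t ⇒ t = 3.86/6.299 = 0.6128 s.
Height: y = v_y0 t − ½ g t² = 4.217 × 0.6128 − 1.855 × 0.6128² = 2.584 − 0.6966 = 1.887 m.

1.89 m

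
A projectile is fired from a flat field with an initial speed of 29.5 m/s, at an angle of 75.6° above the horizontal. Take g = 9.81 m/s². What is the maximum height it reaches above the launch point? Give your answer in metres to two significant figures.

Components: vₓ = 29.50 cos 75.6° = 7.336 m/s, v_y0 = 29.50 sin 75.6° = 28.57 m/s.
Peak height H = v_y0² / (2g) = 816.43 / 19.62 = 41.61 m.

42 m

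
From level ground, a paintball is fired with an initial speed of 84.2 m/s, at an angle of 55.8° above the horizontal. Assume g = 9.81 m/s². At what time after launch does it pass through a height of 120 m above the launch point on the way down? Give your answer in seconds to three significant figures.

12.2 s

Horizontal component vₓ = 84.20 cos 55.8° = 47.33 m/s; vertical v_y0 = 84.20 sin 55.8° = 69.64 m/s.
Require v_y0 t − ½ g t² = 120, i.e. 4.905 t² − 69.64 t + 120 = 0.
Quadratic formula: t = (69.64 ± √2495.4) / 9.81 = (69.64 ± 49.95) / 9.81 → t = 2.007 s or 12.19 s.
The descending-branch root is 12.19 s.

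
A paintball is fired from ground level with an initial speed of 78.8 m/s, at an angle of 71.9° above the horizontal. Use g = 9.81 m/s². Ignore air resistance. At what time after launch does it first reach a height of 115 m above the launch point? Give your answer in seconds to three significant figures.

vₓ = 78.80 cos 71.9° = 24.48 m/s; v_y0 = 78.80 sin 71.9° = 74.90 m/s.
Set y = v_y0 t − ½ g t² = 115: 4.905 t² − 74.90 t + 115 = 0.
t = [74.90 ± √(74.90² − 2·9.81·115)] / 9.81 = (74.90 ± 57.91) / 9.81, so t = 1.732 s or t = 13.54 s.
The first (ascending) time is 1.732 s.

1.73 s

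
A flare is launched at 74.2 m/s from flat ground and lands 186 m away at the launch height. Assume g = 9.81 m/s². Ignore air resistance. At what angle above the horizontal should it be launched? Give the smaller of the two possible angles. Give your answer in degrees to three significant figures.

From R = (v₀²/g) sin 2θ: sin 2θ = 9.81 × 186 / 5505.6 = 0.3314.
2θ = 19.35° or 180° − 19.35° = 160.6°, so θ = 9.677° or 80.32°.
The smaller angle is 9.677°.

9.68°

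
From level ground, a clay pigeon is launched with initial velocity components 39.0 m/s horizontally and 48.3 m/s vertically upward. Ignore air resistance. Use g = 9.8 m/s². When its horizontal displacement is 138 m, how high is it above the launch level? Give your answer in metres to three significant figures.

x = vₓ t ⇒ t = 138/39.00 = 3.538 s.
Height: y = v_y0 t − ½ g t² = 48.30 × 3.538 − 4.900 × 3.538² = 170.9 − 61.35 = 109.6 m.

110 m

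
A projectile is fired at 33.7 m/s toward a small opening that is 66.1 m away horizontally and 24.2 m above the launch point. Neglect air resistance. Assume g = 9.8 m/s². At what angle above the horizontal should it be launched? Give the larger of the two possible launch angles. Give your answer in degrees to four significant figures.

Trajectory: y = x tanθ − g x² (1 + tan²θ)/(2v₀²). With x = 66.1, y = 24.2, v₀ = 33.7, g = 9.80:
18.85 tan²θ − 66.1 tanθ + (43.05) = 0.
tanθ = [66.1 ± √(66.1² − 4 × 18.85 × (43.05))] / (2 × 18.85) = (66.1 ± 33.51) / 37.70, giving tanθ = 0.8644 or 2.642.
θ = 40.84° or 69.27°; the larger is 69.27°.

69.27°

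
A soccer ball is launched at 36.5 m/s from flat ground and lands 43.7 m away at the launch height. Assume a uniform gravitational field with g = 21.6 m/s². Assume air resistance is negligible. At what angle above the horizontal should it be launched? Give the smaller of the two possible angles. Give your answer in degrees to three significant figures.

22.6°

From R = (v₀²/g) sin 2θ: sin 2θ = 21.6 × 43.7 / 1332.2 = 0.7085.
2θ = 45.11° or 180° − 45.11° = 134.9°, so θ = 22.56° or 67.44°.
The smaller angle is 22.56°.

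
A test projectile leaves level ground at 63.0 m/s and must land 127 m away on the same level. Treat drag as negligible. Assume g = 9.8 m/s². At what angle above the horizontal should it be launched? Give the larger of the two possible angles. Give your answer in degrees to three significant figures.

Level-ground range R = v₀² sin(2θ)/g ⇒ sin(2θ) = gR/v₀² = 9.80 × 127 / 63.0² = 0.3136.
2θ = 18.28° or 180° − 18.28° = 161.7°, so θ = 9.138° or 80.86°.
The larger angle is 80.86°.

80.9°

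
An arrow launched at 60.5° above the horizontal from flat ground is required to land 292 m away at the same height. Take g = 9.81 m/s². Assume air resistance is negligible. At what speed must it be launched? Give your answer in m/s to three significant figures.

Level-ground range: R = v₀² sin(2θ)/g, so v₀ = √(gR / sin 2θ).
v₀ = √(9.81 × 292 / sin 121.0°) = √(2865 / 0.8572) = √3341.8 = 57.81 m/s.

57.8 m/s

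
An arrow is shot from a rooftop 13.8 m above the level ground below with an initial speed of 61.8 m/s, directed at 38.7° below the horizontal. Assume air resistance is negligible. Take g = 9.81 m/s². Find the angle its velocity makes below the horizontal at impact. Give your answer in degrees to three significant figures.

vₓ = 61.80 cos 38.7° = 48.23 m/s; v_y0 = −38.64 m/s (downward).
With up positive and y = 0 at the ground: y(t) = 13.8 + (−38.64) t − 4.905 t². Setting y = 0 and taking the positive root: t = [−38.64 + √(38.64² + 2·9.81·13.8)] / 9.81 = (−38.64 + 42.00) / 9.81 = 0.3423 s.
At impact: v_y = v_y0 − g t = −42.00 m/s; vₓ = 48.23 m/s.
Angle below horizontal: arctan(|v_y|/vₓ) = arctan(42.00/48.23) = 41.05°.

41.0°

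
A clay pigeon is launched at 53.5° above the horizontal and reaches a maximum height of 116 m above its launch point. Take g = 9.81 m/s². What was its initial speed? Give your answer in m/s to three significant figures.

At the peak v_y = 0, so v_y0 = √(2gH) = √(2 × 9.81 × 116) = 47.71 m/s.
v_y0 = v₀ sin θ ⇒ v₀ = 47.71 / sin 53.5° = 59.35 m/s.

59.3 m/s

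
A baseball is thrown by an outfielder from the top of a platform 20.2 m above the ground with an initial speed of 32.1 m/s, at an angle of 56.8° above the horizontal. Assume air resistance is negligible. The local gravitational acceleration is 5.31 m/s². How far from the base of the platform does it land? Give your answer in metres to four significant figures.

Horizontal component vₓ = 32.10 cos 56.8° = 17.58 m/s; vertical v_y0 = 32.10 sin 56.8° = 26.86 m/s.
With up positive and y = 0 at the ground: y(t) = 20.2 + (26.86) t − 2.655 t². Setting y = 0 and taking the positive root: t = [26.86 + √(26.86² + 2·5.31·20.2)] / 5.31 = (26.86 + 30.59) / 5.31 = 10.82 s.
Horizontal distance: R = vₓ t = 17.58 × 10.82 = 190.2 m.

190.2 m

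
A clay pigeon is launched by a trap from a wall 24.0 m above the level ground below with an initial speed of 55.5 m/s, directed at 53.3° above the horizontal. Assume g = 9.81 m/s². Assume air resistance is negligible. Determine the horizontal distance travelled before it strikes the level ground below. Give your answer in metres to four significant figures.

317.8 m

Components: vₓ = 55.50 cos 53.3° = 33.17 m/s, v_y0 = 55.50 sin 53.3° = 44.50 m/s.
With up positive and y = 0 at the ground: y(t) = 24.0 + (44.50) t − 4.905 t². Setting y = 0 and taking the positive root: t = [44.50 + √(44.50² + 2·9.81·24.0)] / 9.81 = (44.50 + 49.51) / 9.81 = 9.583 s.
Horizontal distance: R = vₓ t = 33.17 × 9.583 = 317.8 m.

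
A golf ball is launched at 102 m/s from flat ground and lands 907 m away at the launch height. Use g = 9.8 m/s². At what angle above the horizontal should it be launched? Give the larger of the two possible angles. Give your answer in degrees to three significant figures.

60.7°

R = v₀² sin 2θ / g gives sin 2θ = gR/v₀² = 9.80·907/102² = 0.8543.
2θ = 58.69° or 180° − 58.69° = 121.3°, so θ = 29.34° or 60.66°.
The larger angle is 60.66°.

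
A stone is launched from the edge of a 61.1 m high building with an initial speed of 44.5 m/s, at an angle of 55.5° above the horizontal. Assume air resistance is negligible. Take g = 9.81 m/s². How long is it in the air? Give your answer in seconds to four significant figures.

vₓ = 44.50 cos 55.5° = 25.21 m/s; v_y0 = 44.50 sin 55.5° = 36.67 m/s.
The projectile lands when y = 61.1 + (36.67) t − ½·9.81·t² = 0. Positive root: t = (36.67 + √(36.67² + 2·9.81·61.1)) / 9.81 = (36.67 + 50.44) / 9.81 = 8.880 s.

8.880 s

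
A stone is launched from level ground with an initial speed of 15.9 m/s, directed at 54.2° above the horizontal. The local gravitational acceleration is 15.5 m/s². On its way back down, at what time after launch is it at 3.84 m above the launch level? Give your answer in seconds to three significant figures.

Components: vₓ = 15.90 cos 54.2° = 9.301 m/s, v_y0 = 15.90 sin 54.2° = 12.90 m/s.
Height y(t) = 12.90 t − 7.750 t² = 3.84 gives 7.750 t² − 12.90 t + 3.84 = 0.
Quadratic formula: t = (12.90 ± √47.265) / 15.5 = (12.90 ± 6.875) / 15.5 → t = 0.3885 s or 1.276 s.
The descending-branch root is 1.276 s.

1.28 s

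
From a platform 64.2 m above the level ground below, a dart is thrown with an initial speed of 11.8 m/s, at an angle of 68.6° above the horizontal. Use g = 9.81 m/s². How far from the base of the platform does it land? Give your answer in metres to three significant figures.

21.1 m

Horizontal component vₓ = 11.80 cos 68.6° = 4.306 m/s; vertical v_y0 = 11.80 sin 68.6° = 10.99 m/s.
The projectile lands when y = 64.2 + (10.99) t − ½·9.81·t² = 0. Positive root: t = (10.99 + √(10.99² + 2·9.81·64.2)) / 9.81 = (10.99 + 37.15) / 9.81 = 4.907 s.
Horizontal distance: R = vₓ t = 4.306 × 4.907 = 21.13 m.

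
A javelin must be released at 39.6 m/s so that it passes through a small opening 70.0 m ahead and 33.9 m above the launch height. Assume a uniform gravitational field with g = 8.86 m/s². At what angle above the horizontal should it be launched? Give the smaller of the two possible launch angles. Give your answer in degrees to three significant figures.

39.1°

Trajectory: y = x tanθ − g x² (1 + tan²θ)/(2v₀²). With x = 70.0, y = 33.9, v₀ = 39.6, g = 8.86:
13.84 tan²θ − 70.0 tanθ + (47.74) = 0.
tanθ = [70.0 ± √(70.0² − 4 × 13.84 × (47.74))] / (2 × 13.84) = (70.0 ± 47.50) / 27.68, giving tanθ = 0.8126 or 4.244.
θ = 39.10° or 76.74°; the smaller is 39.10°.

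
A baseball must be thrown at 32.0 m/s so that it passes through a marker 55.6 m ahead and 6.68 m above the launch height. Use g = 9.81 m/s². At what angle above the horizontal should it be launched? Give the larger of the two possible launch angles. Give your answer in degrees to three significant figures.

73.2°

Trajectory: y = x tanθ − g x² (1 + tan²θ)/(2v₀²). With x = 55.6, y = 6.68, v₀ = 32.0, g = 9.81:
14.81 tan²θ − 55.6 tanθ + (21.49) = 0.
tanθ = [55.6 ± √(55.6² − 4 × 14.81 × (21.49))] / (2 × 14.81) = (55.6 ± 42.65) / 29.62, giving tanθ = 0.4374 or 3.317.
θ = 23.63° or 73.22°; the larger is 73.22°.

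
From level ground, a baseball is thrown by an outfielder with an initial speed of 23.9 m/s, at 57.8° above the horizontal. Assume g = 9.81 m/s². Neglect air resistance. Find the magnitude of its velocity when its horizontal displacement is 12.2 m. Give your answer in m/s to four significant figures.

16.72 m/s

Components: vₓ = 23.90 cos 57.8° = 12.74 m/s, v_y0 = 23.90 sin 57.8° = 20.22 m/s.
Time to reach x = 12.2 m: t = x/vₓ = 12.2/12.74 = 0.9579 s.
Vertical velocity there: v_y = v_y0 − g t = 20.22 − 9.81 × 0.9579 = 10.83 m/s.
Speed: √(vₓ² + v_y²) = √(12.74² + 10.83²) = 16.72 m/s.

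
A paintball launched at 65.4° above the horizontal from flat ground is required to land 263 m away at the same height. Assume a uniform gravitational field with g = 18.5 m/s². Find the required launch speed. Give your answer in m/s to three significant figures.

80.2 m/s

On level ground R = v₀² sin 2θ / g ⇒ v₀ = √(gR / sin 2θ).
v₀ = √(18.5 × 263 / sin 130.8°) = √(4866 / 0.7570) = √6427.4 = 80.17 m/s.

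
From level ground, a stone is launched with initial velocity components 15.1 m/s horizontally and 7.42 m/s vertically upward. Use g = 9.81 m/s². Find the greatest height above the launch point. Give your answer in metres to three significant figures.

Maximum height: H = v_y0² / (2g) = 7.420² / (2 × 9.81) = 2.806 m.

2.81 m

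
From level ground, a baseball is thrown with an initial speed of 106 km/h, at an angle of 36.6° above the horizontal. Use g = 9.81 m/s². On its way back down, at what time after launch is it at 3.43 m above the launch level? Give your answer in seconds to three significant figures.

3.37 s

Convert: 106 km/h = 106/3.6 = 29.44 m/s.
Resolve: vₓ = 29.44 cos 36.6° = 23.64 m/s and v_y0 = 29.44 sin 36.6° = 17.56 m/s.
Set y = v_y0 t − ½ g t² = 3.43: 4.905 t² − 17.56 t + 3.43 = 0.
Quadratic formula: t = (17.56 ± √240.90) / 9.81 = (17.56 ± 15.52) / 9.81 → t = 0.2074 s or 3.372 s.
The descending-branch root is 3.372 s.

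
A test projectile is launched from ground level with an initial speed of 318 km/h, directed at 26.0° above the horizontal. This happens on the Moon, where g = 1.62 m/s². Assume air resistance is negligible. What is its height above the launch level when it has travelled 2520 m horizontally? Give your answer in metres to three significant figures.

413 m

Convert: 318 km/h = 318/3.6 = 88.33 m/s.
Resolve: vₓ = 88.33 cos 26.0° = 79.39 m/s and v_y0 = 88.33 sin 26.0° = 38.72 m/s.
Time to reach x = 2520 m: t = x/vₓ = 2520/79.39 = 31.74 s.
Height: y = v_y0 t − ½ g t² = 38.72 × 31.74 − 0.8100 × 31.74² = 1229 − 816.0 = 413.0 m.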